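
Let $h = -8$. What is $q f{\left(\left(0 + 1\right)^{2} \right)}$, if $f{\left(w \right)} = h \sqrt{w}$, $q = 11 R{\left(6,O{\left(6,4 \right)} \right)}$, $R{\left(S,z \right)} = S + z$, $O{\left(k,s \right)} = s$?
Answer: $-880$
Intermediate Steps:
$q = 110$ ($q = 11 \left(6 + 4\right) = 11 \cdot 10 = 110$)
$f{\left(w \right)} = - 8 \sqrt{w}$
$q f{\left(\left(0 + 1\right)^{2} \right)} = 110 \left(- 8 \sqrt{\left(0 + 1\right)^{2}}\right) = 110 \left(- 8 \sqrt{1^{2}}\right) = 110 \left(- 8 \sqrt{1}\right) = 110 \left(\left(-8\right) 1\right) = 110 \left(-8\right) = -880$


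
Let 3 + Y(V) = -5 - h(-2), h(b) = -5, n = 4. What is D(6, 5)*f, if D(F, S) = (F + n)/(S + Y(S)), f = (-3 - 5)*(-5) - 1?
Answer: 195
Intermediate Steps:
f = 39 (f = -8*(-5) - 1 = 40 - 1 = 39)
Y(V) = -3 (Y(V) = -3 + (-5 - 1*(-5)) = -3 + (-5 + 5) = -3 + 0 = -3)
D(F, S) = (4 + F)/(-3 + S) (D(F, S) = (F + 4)/(S - 3) = (4 + F)/(-3 + S))
D(6, 5)*f = ((4 + 6)/(-3 + 5))*39 = (10/2)*39 = ((1/2)*10)*39 = 5*39 = 195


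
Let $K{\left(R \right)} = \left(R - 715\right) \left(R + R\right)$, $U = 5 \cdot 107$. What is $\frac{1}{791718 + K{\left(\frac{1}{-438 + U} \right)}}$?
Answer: $\frac{9409}{7449135954} \approx 1.2631 \cdot 10^{-6}$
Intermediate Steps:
$U = 535$
$K{\left(R \right)} = 2 R \left(-715 + R\right)$ ($K{\left(R \right)} = \left(-715 + R\right) 2 R = 2 R \left(-715 + R\right)$)
$\frac{1}{791718 + K{\left(\frac{1}{-438 + U} \right)}} = \frac{1}{791718 + \frac{2 \left(-715 + \frac{1}{-438 + 535}\right)}{-438 + 535}} = \frac{1}{791718 + \frac{2 \left(-715 + \frac{1}{97}\right)}{97}} = \frac{1}{791718 + 2 \cdot \frac{1}{97} \left(-715 + \frac{1}{97}\right)} = \frac{1}{791718 + 2 \cdot \frac{1}{97} \left(- \frac{69354}{97}\right)} = \frac{1}{791718 - \frac{138708}{9409}} = \frac{1}{\frac{7449135954}{9409}} = \frac{9409}{7449135954}$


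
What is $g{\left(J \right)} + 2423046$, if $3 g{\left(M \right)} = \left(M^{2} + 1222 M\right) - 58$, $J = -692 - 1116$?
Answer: $\frac{8328568}{3} \approx 2.7762 \cdot 10^{6}$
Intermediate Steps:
$J = -1808$
$g{\left(M \right)} = - \frac{58}{3} + \frac{M^{2}}{3} + \frac{1222 M}{3}$ ($g{\left(M \right)} = \frac{\left(M^{2} + 1222 M\right) - 58}{3} = \frac{-58 + M^{2} + 1222 M}{3} = - \frac{58}{3} + \frac{M^{2}}{3} + \frac{1222 M}{3}$)
$g{\left(J \right)} + 2423046 = \left(- \frac{58}{3} + \frac{\left(-1808\right)^{2}}{3} + \frac{1222}{3} \left(-1808\right)\right) + 2423046 = \left(- \frac{58}{3} + \frac{1}{3} \cdot 3268864 - \frac{2209376}{3}\right) + 2423046 = \left(- \frac{58}{3} + \frac{3268864}{3} - \frac{2209376}{3}\right) + 2423046 = \frac{1059430}{3} + 2423046 = \frac{8328568}{3}$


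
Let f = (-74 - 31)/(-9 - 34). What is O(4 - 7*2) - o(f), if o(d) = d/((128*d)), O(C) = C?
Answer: -1281/128 ≈ -10.008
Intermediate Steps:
f = 105/43 (f = -105/(-43) = -105*(-1/43) = 105/43 ≈ 2.4419)
o(d) = 1/128 (o(d) = d*(1/(128*d)) = 1/128)
O(4 - 7*2) - o(f) = (4 - 7*2) - 1*1/128 = (4 - 14) - 1/128 = -10 - 1/128 = -1281/128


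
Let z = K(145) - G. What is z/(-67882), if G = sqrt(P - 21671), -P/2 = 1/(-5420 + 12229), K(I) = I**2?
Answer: -21025/67882 + I*sqrt(1004721339369)/462208538 ≈ -0.30973 + 0.0021686*I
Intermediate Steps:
P = -2/6809 (P = -2/(-5420 + 12229) = -2/6809 ≈ -0.00029373)
G = I*sqrt(1004721339369)/6809 (G = sqrt(-2/6809 - 21671) = sqrt(-147557841/6809) = I*sqrt(1004721339369)/6809 ≈ 147.21*I)
z = 21025 - I*sqrt(1004721339369)/6809 (z = 145**2 - I*sqrt(1004721339369)/6809 = 21025 - I*sqrt(1004721339369)/6809 ≈ 21025.0 - 147.21*I)
z/(-67882) = (21025 - I*sqrt(1004721339369)/6809)/(-67882) = (21025 - I*sqrt(1004721339369)/6809)*(-1/67882) = -21025/67882 + I*sqrt(1004721339369)/462208538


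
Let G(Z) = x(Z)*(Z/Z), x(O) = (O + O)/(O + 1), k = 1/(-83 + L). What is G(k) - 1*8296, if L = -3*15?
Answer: -1053594/127 ≈ -8296.0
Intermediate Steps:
L = -45
k = -1/128 (k = 1/(-83 - 45) = 1/(-128) = -1/128 ≈ -0.0078125)
x(O) = 2*O/(1 + O) (x(O) = (2*O)/(1 + O) = 2*O/(1 + O))
G(Z) = 2*Z/(1 + Z) (G(Z) = (2*Z/(1 + Z))*(Z/Z) = (2*Z/(1 + Z))*1 = 2*Z/(1 + Z))
G(k) - 1*8296 = 2*(-1/128)/(1 - 1/128) - 1*8296 = 2*(-1/128)/(127/128) - 8296 = 2*(-1/128)*(128/127) - 8296 = -2/127 - 8296 = -1053594/127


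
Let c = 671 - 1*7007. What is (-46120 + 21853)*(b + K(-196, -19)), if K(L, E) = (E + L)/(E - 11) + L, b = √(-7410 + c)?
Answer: 9164837/2 - 24267*I*√13746 ≈ 4.5824e+6 - 2.8451e+6*I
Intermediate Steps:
c = -6336 (c = 671 - 7007 = -6336)
b = I*√13746 (b = √(-7410 - 6336) = √(-13746) = I*√13746 ≈ 117.24*I)
K(L, E) = L + (E + L)/(-11 + E) (K(L, E) = (E + L)/(-11 + E) + L = L + (E + L)/(-11 + E))
(-46120 + 21853)*(b + K(-196, -19)) = (-46120 + 21853)*(I*√13746 + (-19 - 10*(-196) - 19*(-196))/(-11 - 19)) = -24267*(I*√13746 + (-19 + 1960 + 3724)/(-30)) = -24267*(I*√13746 - 1/30*5665) = -24267*(I*√13746 - 1133/6) = -24267*(-1133/6 + I*√13746) = 9164837/2 - 24267*I*√13746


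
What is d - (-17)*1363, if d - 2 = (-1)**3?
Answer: 23172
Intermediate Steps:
d = 1 (d = 2 + (-1)**3 = 2 - 1 = 1)
d - (-17)*1363 = 1 - (-17)*1363 = 1 - 1*(-23171) = 1 + 23171 = 23172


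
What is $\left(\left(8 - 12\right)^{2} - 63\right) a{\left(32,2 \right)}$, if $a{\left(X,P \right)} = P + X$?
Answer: $-1598$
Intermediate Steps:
$\left(\left(8 - 12\right)^{2} - 63\right) a{\left(32,2 \right)} = \left(\left(8 - 12\right)^{2} - 63\right) \left(2 + 32\right) = \left(\left(-4\right)^{2} - 63\right) 34 = \left(16 - 63\right) 34 = \left(-47\right) 34 = -1598$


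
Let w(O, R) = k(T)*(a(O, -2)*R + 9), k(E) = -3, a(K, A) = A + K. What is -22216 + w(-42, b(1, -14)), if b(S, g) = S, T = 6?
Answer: -22111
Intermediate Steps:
w(O, R) = -27 - 3*R*(-2 + O) (w(O, R) = -3*((-2 + O)*R + 9) = -3*(R*(-2 + O) + 9) = -3*(9 + R*(-2 + O)) = -27 - 3*R*(-2 + O))
-22216 + w(-42, b(1, -14)) = -22216 + (-27 - 3*1*(-2 - 42)) = -22216 + (-27 - 3*1*(-44)) = -22216 + (-27 + 132) = -22216 + 105 = -22111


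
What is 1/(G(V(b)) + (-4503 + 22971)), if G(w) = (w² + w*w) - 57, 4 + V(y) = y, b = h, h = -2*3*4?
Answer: 1/19979 ≈ 5.0053e-5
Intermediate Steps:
h = -24 (h = -6*4 = -24)
b = -24
V(y) = -4 + y
G(w) = -57 + 2*w² (G(w) = (w² + w²) - 57 = 2*w² - 57 = -57 + 2*w²)
1/(G(V(b)) + (-4503 + 22971)) = 1/((-57 + 2*(-4 - 24)²) + (-4503 + 22971)) = 1/((-57 + 2*(-28)²) + 18468) = 1/((-57 + 2*784) + 18468) = 1/((-57 + 1568) + 18468) = 1/(1511 + 18468) = 1/19979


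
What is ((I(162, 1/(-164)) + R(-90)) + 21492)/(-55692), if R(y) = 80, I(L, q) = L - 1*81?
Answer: -21653/55692 ≈ -0.38880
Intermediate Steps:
I(L, q) = -81 + L (I(L, q) = L - 81 = -81 + L)
((I(162, 1/(-164)) + R(-90)) + 21492)/(-55692) = (((-81 + 162) + 80) + 21492)/(-55692) = ((81 + 80) + 21492)*(-1/55692) = (161 + 21492)*(-1/55692) = 21653*(-1/55692) = -21653/55692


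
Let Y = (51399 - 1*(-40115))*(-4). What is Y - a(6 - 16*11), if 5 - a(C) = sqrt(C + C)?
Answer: -366061 + 2*I*sqrt(85) ≈ -3.6606e+5 + 18.439*I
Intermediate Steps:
a(C) = 5 - sqrt(2)*sqrt(C) (a(C) = 5 - sqrt(C + C) = 5 - sqrt(2*C) = 5 - sqrt(2)*sqrt(C))
Y = -366056 (Y = (51399 + 40115)*(-4) = 91514*(-4) = -366056)
Y - a(6 - 16*11) = -366056 - (5 - sqrt(2)*sqrt(6 - 16*11)) = -366056 - (5 - sqrt(2)*sqrt(6 - 176)) = -366056 - (5 - sqrt(2)*sqrt(-170)) = -366056 - (5 - sqrt(2)*I*sqrt(170)) = -366056 - (5 - 2*I*sqrt(85)) = -366056 + (-5 + 2*I*sqrt(85)) = -366061 + 2*I*sqrt(85)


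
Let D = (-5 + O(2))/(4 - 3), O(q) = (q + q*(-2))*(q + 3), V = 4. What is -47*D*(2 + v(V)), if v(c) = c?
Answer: 4230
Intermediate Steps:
O(q) = -q*(3 + q) (O(q) = (q - 2*q)*(3 + q) = (-q)*(3 + q) = -q*(3 + q))
D = -15 (D = (-5 - 1*2*(3 + 2))/(4 - 3) = (-5 - 1*2*5)/1 = (-5 - 10)*1 = -15*1 = -15)
-47*D*(2 + v(V)) = -(-705)*(2 + 4) = -(-705)*6 = -47*(-90) = 4230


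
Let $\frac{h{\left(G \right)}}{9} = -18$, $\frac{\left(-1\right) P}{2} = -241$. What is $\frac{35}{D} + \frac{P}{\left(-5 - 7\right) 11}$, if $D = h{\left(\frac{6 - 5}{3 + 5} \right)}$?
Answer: $- \frac{3446}{891} \approx -3.8676$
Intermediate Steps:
$P = 482$ ($P = \left(-2\right) \left(-241\right) = 482$)
$h{\left(G \right)} = -162$ ($h{\left(G \right)} = 9 \left(-18\right) = -162$)
$D = -162$
$\frac{35}{D} + \frac{P}{\left(-5 - 7\right) 11} = \frac{35}{-162} + \frac{482}{\left(-5 - 7\right) 11} = 35 \left(- \frac{1}{162}\right) + \frac{482}{\left(-12\right) 11} = - \frac{35}{162} + \frac{482}{-132} = - \frac{35}{162} + 482 \left(- \frac{1}{132}\right) = - \frac{35}{162} - \frac{241}{66} = - \frac{3446}{891}$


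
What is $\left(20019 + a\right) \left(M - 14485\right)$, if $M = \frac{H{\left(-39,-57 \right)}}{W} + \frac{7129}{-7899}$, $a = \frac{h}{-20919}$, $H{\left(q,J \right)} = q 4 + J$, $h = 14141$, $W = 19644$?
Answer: $- \frac{78439589274905555030}{270496539297} \approx -2.8998 \cdot 10^{8}$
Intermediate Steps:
$H{\left(q,J \right)} = J + 4 q$ ($H{\left(q,J \right)} = 4 q + J = J + 4 q$)
$a = - \frac{14141}{20919}$ ($a = \frac{14141}{-20919} = 14141 \left(- \frac{1}{20919}\right) = - \frac{14141}{20919} \approx -0.67599$)
$M = - \frac{47241521}{51722652}$ ($M = \frac{-57 + 4 \left(-39\right)}{19644} + \frac{7129}{-7899} = \left(-57 - 156\right) \frac{1}{19644} + 7129 \left(- \frac{1}{7899}\right) = \left(-213\right) \frac{1}{19644} - \frac{7129}{7899} = - \frac{71}{6548} - \frac{7129}{7899} = - \frac{47241521}{51722652} \approx -0.91336$)
$\left(20019 + a\right) \left(M - 14485\right) = \left(20019 - \frac{14141}{20919}\right) \left(- \frac{47241521}{51722652} - 14485\right) = \frac{418763320}{20919} \left(- \frac{749249855741}{51722652}\right) = - \frac{78439589274905555030}{270496539297}$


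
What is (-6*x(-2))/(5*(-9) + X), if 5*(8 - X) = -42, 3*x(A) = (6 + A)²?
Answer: 160/143 ≈ 1.1189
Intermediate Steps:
x(A) = (6 + A)²/3
X = 82/5 (X = 8 - ⅕*(-42) = 8 + 42/5 = 82/5 ≈ 16.400)
(-6*x(-2))/(5*(-9) + X) = (-2*(6 - 2)²)/(5*(-9) + 82/5) = (-2*4²)/(-45 + 82/5) = (-2*16)/(-143/5) = -6*16/3*(-5/143) = -32*(-5/143) = 160/143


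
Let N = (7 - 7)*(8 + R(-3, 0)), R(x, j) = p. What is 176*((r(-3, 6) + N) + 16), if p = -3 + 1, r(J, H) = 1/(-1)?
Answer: 2640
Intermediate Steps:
r(J, H) = -1
p = -2
R(x, j) = -2
N = 0 (N = (7 - 7)*(8 - 2) = 0*6 = 0)
176*((r(-3, 6) + N) + 16) = 176*((-1 + 0) + 16) = 176*(-1 + 16) = 176*15 = 2640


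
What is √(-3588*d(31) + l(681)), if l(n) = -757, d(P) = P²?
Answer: 5*I*√137953 ≈ 1857.1*I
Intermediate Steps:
√(-3588*d(31) + l(681)) = √(-3588*31² - 757) = √(-3588*961 - 757) = √(-3448068 - 757) = √(-3448825) = 5*I*√137953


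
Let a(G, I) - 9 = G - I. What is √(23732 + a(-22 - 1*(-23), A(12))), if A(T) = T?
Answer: √23730 ≈ 154.05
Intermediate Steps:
a(G, I) = 9 + G - I (a(G, I) = 9 + (G - I) = 9 + G - I)
√(23732 + a(-22 - 1*(-23), A(12))) = √(23732 + (9 + (-22 - 1*(-23)) - 1*12)) = √(23732 + (9 + (-22 + 23) - 12)) = √(23732 + (9 + 1 - 12)) = √(23732 - 2) = √23730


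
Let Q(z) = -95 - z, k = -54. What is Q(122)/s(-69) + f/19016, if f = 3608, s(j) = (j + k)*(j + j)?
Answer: 7139465/40347198 ≈ 0.17695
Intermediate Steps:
s(j) = 2*j*(-54 + j) (s(j) = (j - 54)*(j + j) = (-54 + j)*(2*j) = 2*j*(-54 + j))
Q(122)/s(-69) + f/19016 = (-95 - 1*122)/((2*(-69)*(-54 - 69))) + 3608/19016 = (-95 - 122)/((2*(-69)*(-123))) + 3608*(1/19016) = -217/16974 + 451/2377 = 7139465/40347198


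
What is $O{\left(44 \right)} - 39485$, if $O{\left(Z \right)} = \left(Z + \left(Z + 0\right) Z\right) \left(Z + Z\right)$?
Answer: $134755$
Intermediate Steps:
$O{\left(Z \right)} = 2 Z \left(Z + Z^{2}\right)$ ($O{\left(Z \right)} = \left(Z + Z Z\right) 2 Z = \left(Z + Z^{2}\right) 2 Z = 2 Z \left(Z + Z^{2}\right)$)
$O{\left(44 \right)} - 39485 = 2 \cdot 44^{2} \left(1 + 44\right) - 39485 = 2 \cdot 1936 \cdot 45 - 39485 = 174240 - 39485 = 134755$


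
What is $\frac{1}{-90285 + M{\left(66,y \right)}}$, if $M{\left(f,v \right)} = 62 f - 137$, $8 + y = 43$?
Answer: $- \frac{1}{86330} \approx -1.1583 \cdot 10^{-5}$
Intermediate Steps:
$y = 35$ ($y = -8 + 43 = 35$)
$M{\left(f,v \right)} = -137 + 62 f$
$\frac{1}{-90285 + M{\left(66,y \right)}} = \frac{1}{-90285 + \left(-137 + 62 \cdot 66\right)} = \frac{1}{-90285 + \left(-137 + 4092\right)} = \frac{1}{-90285 + 3955} = \frac{1}{-86330} = - \frac{1}{86330}$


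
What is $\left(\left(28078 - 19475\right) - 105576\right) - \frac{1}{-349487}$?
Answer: $- \frac{33890802850}{349487} \approx -96973.0$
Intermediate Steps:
$\left(\left(28078 - 19475\right) - 105576\right) - \frac{1}{-349487} = \left(8603 - 105576\right) - - \frac{1}{349487} = -96973 + \frac{1}{349487} = - \frac{33890802850}{349487}$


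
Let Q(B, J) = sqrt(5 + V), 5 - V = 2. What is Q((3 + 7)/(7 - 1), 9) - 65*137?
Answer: -8905 + 2*sqrt(2) ≈ -8902.2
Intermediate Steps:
V = 3 (V = 5 - 1*2 = 5 - 2 = 3)
Q(B, J) = 2*sqrt(2) (Q(B, J) = sqrt(5 + 3) = sqrt(8) = 2*sqrt(2))
Q((3 + 7)/(7 - 1), 9) - 65*137 = 2*sqrt(2) - 65*137 = 2*sqrt(2) - 8905 = -8905 + 2*sqrt(2)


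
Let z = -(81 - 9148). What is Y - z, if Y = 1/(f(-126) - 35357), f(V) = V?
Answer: -321724362/35483 ≈ -9067.0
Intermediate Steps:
z = 9067 (z = -1*(-9067) = 9067)
Y = -1/35483 (Y = 1/(-126 - 35357) = 1/(-35483) = -1/35483 ≈ -2.8183e-5)
Y - z = -1/35483 - 1*9067 = -1/35483 - 9067 = -321724362/35483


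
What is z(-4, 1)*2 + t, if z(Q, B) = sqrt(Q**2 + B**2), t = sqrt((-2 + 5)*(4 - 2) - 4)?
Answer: sqrt(2) + 2*sqrt(17) ≈ 9.6604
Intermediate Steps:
t = sqrt(2) (t = sqrt(3*2 - 4) = sqrt(6 - 4) = sqrt(2) ≈ 1.4142)
z(Q, B) = sqrt(B**2 + Q**2)
z(-4, 1)*2 + t = sqrt(1**2 + (-4)**2)*2 + sqrt(2) = sqrt(1 + 16)*2 + sqrt(2) = sqrt(17)*2 + sqrt(2) = 2*sqrt(17) + sqrt(2) = sqrt(2) + 2*sqrt(17)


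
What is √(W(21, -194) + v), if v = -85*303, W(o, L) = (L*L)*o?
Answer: √764601 ≈ 874.42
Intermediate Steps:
W(o, L) = o*L² (W(o, L) = L²*o = o*L²)
v = -25755
√(W(21, -194) + v) = √(21*(-194)² - 25755) = √(21*37636 - 25755) = √(790356 - 25755) = √764601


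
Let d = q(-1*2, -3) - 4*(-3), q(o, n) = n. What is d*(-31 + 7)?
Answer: -216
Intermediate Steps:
d = 9 (d = -3 - 4*(-3) = -3 + 12 = 9)
d*(-31 + 7) = 9*(-31 + 7) = 9*(-24) = -216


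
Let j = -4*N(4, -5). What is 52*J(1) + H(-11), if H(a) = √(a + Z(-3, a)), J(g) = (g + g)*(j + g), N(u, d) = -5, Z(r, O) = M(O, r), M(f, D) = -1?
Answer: 2184 + 2*I*√3 ≈ 2184.0 + 3.4641*I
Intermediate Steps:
Z(r, O) = -1
j = 20 (j = -4*(-5) = 20)
J(g) = 2*g*(20 + g) (J(g) = (g + g)*(20 + g) = (2*g)*(20 + g) = 2*g*(20 + g))
H(a) = √(-1 + a) (H(a) = √(a - 1) = √(-1 + a))
52*J(1) + H(-11) = 52*(2*1*(20 + 1)) + √(-1 - 11) = 52*(2*1*21) + √(-12) = 52*42 + 2*I*√3 = 2184 + 2*I*√3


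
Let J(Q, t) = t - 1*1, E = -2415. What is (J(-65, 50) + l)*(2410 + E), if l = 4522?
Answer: -22855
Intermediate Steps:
J(Q, t) = -1 + t (J(Q, t) = t - 1 = -1 + t)
(J(-65, 50) + l)*(2410 + E) = ((-1 + 50) + 4522)*(2410 - 2415) = (49 + 4522)*(-5) = 4571*(-5) = -22855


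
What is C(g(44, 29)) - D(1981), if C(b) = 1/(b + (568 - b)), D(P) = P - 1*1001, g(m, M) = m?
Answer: -556639/568 ≈ -980.00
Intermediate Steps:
D(P) = -1001 + P (D(P) = P - 1001 = -1001 + P)
C(b) = 1/568
C(g(44, 29)) - D(1981) = 1/568 - (-1001 + 1981) = 1/568 - 1*980 = 1/568 - 980 = -556639/568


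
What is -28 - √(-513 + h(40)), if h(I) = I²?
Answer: -28 - √1087 ≈ -60.970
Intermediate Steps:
-28 - √(-513 + h(40)) = -28 - √(-513 + 40²) = -28 - √(-513 + 1600) = -28 - √1087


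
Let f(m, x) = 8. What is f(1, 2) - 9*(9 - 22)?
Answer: 125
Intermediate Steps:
f(1, 2) - 9*(9 - 22) = 8 - 9*(9 - 22) = 8 - 9*(-13) = 8 + 117 = 125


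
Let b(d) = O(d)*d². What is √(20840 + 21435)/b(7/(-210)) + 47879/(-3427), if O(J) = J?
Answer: -47879/3427 - 135000*√1691 ≈ -5.5515e+6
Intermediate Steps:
b(d) = d³ (b(d) = d*d² = d³)
√(20840 + 21435)/b(7/(-210)) + 47879/(-3427) = √(20840 + 21435)/((7/(-210))³) + 47879/(-3427) = √42275/((7*(-1/210))³) + 47879*(-1/3427) = (5*√1691)/((-1/30)³) - 47879/3427 = (5*√1691)/(-1/27000) - 47879/3427 = (5*√1691)*(-27000) - 47879/3427 = -135000*√1691 - 47879/3427 = -47879/3427 - 135000*√1691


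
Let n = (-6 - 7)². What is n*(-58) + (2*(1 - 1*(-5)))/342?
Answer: -558712/57 ≈ -9802.0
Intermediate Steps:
n = 169 (n = (-13)² = 169)
n*(-58) + (2*(1 - 1*(-5)))/342 = 169*(-58) + (2*(1 - 1*(-5)))/342 = -9802 + (2*(1 + 5))*(1/342) = -9802 + (2*6)*(1/342) = -9802 + 12*(1/342) = -9802 + 2/57 = -558712/57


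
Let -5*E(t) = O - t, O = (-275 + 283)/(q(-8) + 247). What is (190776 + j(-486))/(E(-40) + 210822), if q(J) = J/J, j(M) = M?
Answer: 29494950/32676169 ≈ 0.90264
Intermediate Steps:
q(J) = 1
O = 1/31 (O = (-275 + 283)/(1 + 247) = 8/248 = 8*(1/248) = 1/31 ≈ 0.032258)
E(t) = -1/155 + t/5 (E(t) = -(1/31 - t)/5 = -1/155 + t/5)
(190776 + j(-486))/(E(-40) + 210822) = (190776 - 486)/((-1/155 + (1/5)*(-40)) + 210822) = 190290/((-1/155 - 8) + 210822) = 190290/(-1241/155 + 210822) = 190290/(32676169/155) = 190290*(155/32676169) = 29494950/32676169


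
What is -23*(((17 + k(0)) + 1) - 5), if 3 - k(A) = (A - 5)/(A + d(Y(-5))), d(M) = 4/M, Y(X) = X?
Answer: -897/4 ≈ -224.25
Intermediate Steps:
k(A) = 3 - (-5 + A)/(-⅘ + A) (k(A) = 3 - (A - 5)/(A + 4/(-5)) = 3 - (-5 + A)/(A + 4*(-⅕)) = 3 - (-5 + A)/(A - ⅘) = 3 - (-5 + A)/(-⅘ + A))
-23*(((17 + k(0)) + 1) - 5) = -23*(((17 + (13 + 10*0)/(-4 + 5*0)) + 1) - 5) = -23*(((17 + (13 + 0)/(-4 + 0)) + 1) - 5) = -23*(((17 + 13/(-4)) + 1) - 5) = -23*(((17 - ¼*13) + 1) - 5) = -23*(((17 - 13/4) + 1) - 5) = -23*((55/4 + 1) - 5) = -23*(59/4 - 5) = -23*39/4 = -897/4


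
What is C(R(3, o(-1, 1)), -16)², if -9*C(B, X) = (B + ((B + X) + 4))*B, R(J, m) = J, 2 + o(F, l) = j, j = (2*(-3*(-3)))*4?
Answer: 4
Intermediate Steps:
j = 72 (j = (2*9)*4 = 18*4 = 72)
o(F, l) = 70 (o(F, l) = -2 + 72 = 70)
C(B, X) = -B*(4 + X + 2*B)/9 (C(B, X) = -(B + ((B + X) + 4))*B/9 = -(B + (4 + B + X))*B/9 = -(4 + X + 2*B)*B/9 = -B*(4 + X + 2*B)/9)
C(R(3, o(-1, 1)), -16)² = (-⅑*3*(4 - 16 + 2*3))² = (-⅑*3*(4 - 16 + 6))² = (-⅑*3*(-6))² = 2² = 4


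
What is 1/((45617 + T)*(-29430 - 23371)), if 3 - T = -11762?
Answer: -1/3029826982 ≈ -3.3005e-10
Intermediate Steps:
T = 11765 (T = 3 - 1*(-11762) = 3 + 11762 = 11765)
1/((45617 + T)*(-29430 - 23371)) = 1/((45617 + 11765)*(-29430 - 23371)) = 1/(57382*(-52801)) = 1/(-3029826982) = -1/3029826982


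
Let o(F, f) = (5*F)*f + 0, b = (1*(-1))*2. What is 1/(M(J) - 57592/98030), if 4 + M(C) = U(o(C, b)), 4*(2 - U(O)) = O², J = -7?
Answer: -49015/60170201 ≈ -0.00081461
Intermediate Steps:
b = -2 (b = -1*2 = -2)
o(F, f) = 5*F*f (o(F, f) = 5*F*f + 0 = 5*F*f)
U(O) = 2 - O²/4
M(C) = -2 - 25*C² (M(C) = -4 + (2 - 100*C²/4) = -4 + (2 - 25*C²) = -2 - 25*C²)
1/(M(J) - 57592/98030) = 1/((-2 - 25*(-7)²) - 57592/98030) = 1/((-2 - 25*49) - 57592*1/98030) = 1/((-2 - 1225) - 28796/49015) = 1/(-1227 - 28796/49015) = 1/(-60170201/49015) = -49015/60170201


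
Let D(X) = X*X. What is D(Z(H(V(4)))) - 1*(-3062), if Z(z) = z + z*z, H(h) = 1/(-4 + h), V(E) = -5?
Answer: 20089846/6561 ≈ 3062.0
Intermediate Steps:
Z(z) = z + z²
D(X) = X²
D(Z(H(V(4)))) - 1*(-3062) = ((1 + 1/(-4 - 5))/(-4 - 5))² - 1*(-3062) = ((1 + 1/(-9))/(-9))² + 3062 = (-(1 - ⅑)/9)² + 3062 = (-⅑*8/9)² + 3062 = (-8/81)² + 3062 = 64/6561 + 3062 = 20089846/6561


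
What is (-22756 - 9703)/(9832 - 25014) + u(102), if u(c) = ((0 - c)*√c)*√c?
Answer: -157921069/15182 ≈ -10402.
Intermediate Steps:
u(c) = -c² (u(c) = ((-c)*√c)*√c = (-c^(3/2))*√c = -c²)
(-22756 - 9703)/(9832 - 25014) + u(102) = (-22756 - 9703)/(9832 - 25014) - 1*102² = -32459/(-15182) - 1*10404 = -32459*(-1/15182) - 10404 = 32459/15182 - 10404 = -157921069/15182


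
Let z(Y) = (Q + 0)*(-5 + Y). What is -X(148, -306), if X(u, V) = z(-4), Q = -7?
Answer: -63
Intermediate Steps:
z(Y) = 35 - 7*Y (z(Y) = (-7 + 0)*(-5 + Y) = -7*(-5 + Y) = 35 - 7*Y)
X(u, V) = 63 (X(u, V) = 35 - 7*(-4) = 35 + 28 = 63)
-X(148, -306) = -1*63 = -63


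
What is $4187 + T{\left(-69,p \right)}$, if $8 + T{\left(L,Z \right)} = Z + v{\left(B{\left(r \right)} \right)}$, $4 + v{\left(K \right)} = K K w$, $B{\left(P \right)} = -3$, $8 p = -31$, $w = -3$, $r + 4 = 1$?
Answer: $\frac{33153}{8} \approx 4144.1$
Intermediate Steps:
$r = -3$ ($r = -4 + 1 = -3$)
$p = - \frac{31}{8}$ ($p = \frac{1}{8} \left(-31\right) = - \frac{31}{8} \approx -3.875$)
$v{\left(K \right)} = -4 - 3 K^{2}$ ($v{\left(K \right)} = -4 + K K \left(-3\right) = -4 + K^{2} \left(-3\right) = -4 - 3 K^{2}$)
$T{\left(L,Z \right)} = -39 + Z$ ($T{\left(L,Z \right)} = -8 - \left(4 + 27 - Z\right) = -8 + \left(Z - 31\right) = -8 + \left(-31 + Z\right) = -39 + Z$)
$4187 + T{\left(-69,p \right)} = 4187 - \frac{343}{8} = \frac{33153}{8}$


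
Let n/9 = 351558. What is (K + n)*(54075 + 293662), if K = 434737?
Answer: 1251421658383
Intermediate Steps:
n = 3164022 (n = 9*351558 = 3164022)
(K + n)*(54075 + 293662) = (434737 + 3164022)*(54075 + 293662) = 3598759*347737 = 1251421658383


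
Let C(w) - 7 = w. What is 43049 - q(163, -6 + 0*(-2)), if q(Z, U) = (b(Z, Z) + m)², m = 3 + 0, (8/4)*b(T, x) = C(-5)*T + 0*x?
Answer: 15493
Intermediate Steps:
C(w) = 7 + w
b(T, x) = T (b(T, x) = ((7 - 5)*T + 0*x)/2 = (2*T + 0)/2 = (2*T)/2 = T)
m = 3
q(Z, U) = (3 + Z)² (q(Z, U) = (Z + 3)² = (3 + Z)²)
43049 - q(163, -6 + 0*(-2)) = 43049 - (3 + 163)² = 43049 - 1*166² = 43049 - 1*27556 = 43049 - 27556 = 15493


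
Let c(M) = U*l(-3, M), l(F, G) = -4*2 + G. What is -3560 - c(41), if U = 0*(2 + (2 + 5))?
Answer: -3560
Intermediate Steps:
l(F, G) = -8 + G
U = 0 (U = 0*(2 + 7) = 0*9 = 0)
c(M) = 0 (c(M) = 0*(-8 + M) = 0)
-3560 - c(41) = -3560 - 1*0 = -3560 + 0 = -3560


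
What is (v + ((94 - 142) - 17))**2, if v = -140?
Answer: 42025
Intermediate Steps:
(v + ((94 - 142) - 17))**2 = (-140 + ((94 - 142) - 17))**2 = (-140 + (-48 - 17))**2 = (-140 - 65)**2 = (-205)**2 = 42025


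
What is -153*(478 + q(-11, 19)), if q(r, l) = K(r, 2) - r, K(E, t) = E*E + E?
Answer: -91647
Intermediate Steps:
K(E, t) = E + E² (K(E, t) = E² + E = E + E²)
q(r, l) = -r + r*(1 + r) (q(r, l) = r*(1 + r) - r = -r + r*(1 + r))
-153*(478 + q(-11, 19)) = -153*(478 + (-11)²) = -153*(478 + 121) = -153*599 = -91647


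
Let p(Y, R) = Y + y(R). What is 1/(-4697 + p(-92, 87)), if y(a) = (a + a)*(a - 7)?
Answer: 1/9131 ≈ 0.00010952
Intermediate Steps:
y(a) = 2*a*(-7 + a) (y(a) = (2*a)*(-7 + a) = 2*a*(-7 + a))
p(Y, R) = Y + 2*R*(-7 + R)
1/(-4697 + p(-92, 87)) = 1/(-4697 + (-92 + 2*87*(-7 + 87))) = 1/(-4697 + (-92 + 2*87*80)) = 1/(-4697 + (-92 + 13920)) = 1/(-4697 + 13828) = 1/9131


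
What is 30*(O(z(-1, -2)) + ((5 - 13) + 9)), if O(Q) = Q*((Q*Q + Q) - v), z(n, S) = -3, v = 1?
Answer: -420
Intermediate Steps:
O(Q) = Q*(-1 + Q + Q²) (O(Q) = Q*((Q*Q + Q) - 1*1) = Q*((Q² + Q) - 1) = Q*((Q + Q²) - 1) = Q*(-1 + Q + Q²))
30*(O(z(-1, -2)) + ((5 - 13) + 9)) = 30*(-3*(-1 - 3 + (-3)²) + ((5 - 13) + 9)) = 30*(-3*(-1 - 3 + 9) + (-8 + 9)) = 30*(-3*5 + 1) = 30*(-15 + 1) = 30*(-14) = -420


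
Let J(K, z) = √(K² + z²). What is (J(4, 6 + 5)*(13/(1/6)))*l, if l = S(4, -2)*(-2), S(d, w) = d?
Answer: -624*√137 ≈ -7303.7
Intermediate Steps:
l = -8 (l = 4*(-2) = -8)
(J(4, 6 + 5)*(13/(1/6)))*l = (√(4² + (6 + 5)²)*(13/(1/6)))*(-8) = (√(16 + 11²)*(13/(⅙)))*(-8) = (√(16 + 121)*(13*6))*(-8) = (√137*78)*(-8) = (78*√137)*(-8) = -624*√137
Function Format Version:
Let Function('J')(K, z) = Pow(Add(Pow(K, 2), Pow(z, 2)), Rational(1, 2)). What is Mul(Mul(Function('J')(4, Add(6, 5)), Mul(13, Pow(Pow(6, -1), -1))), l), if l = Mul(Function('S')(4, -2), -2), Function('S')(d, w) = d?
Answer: Mul(-624, Pow(137, Rational(1, 2))) ≈ -7303.7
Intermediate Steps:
l = -8 (l = Mul(4, -2) = -8)
Mul(Mul(Function('J')(4, Add(6, 5)), Mul(13, Pow(Pow(6, -1), -1))), l) = Mul(Mul(Pow(Add(Pow(4, 2), Pow(Add(6, 5), 2)), Rational(1, 2)), Mul(13, Pow(Pow(6, -1), -1))), -8) = Mul(Mul(Pow(Add(16, Pow(11, 2)), Rational(1, 2)), Mul(13, Pow(Rational(1, 6), -1))), -8) = Mul(Mul(Pow(Add(16, 121), Rational(1, 2)), Mul(13, 6)), -8) = Mul(Mul(Pow(137, Rational(1, 2)), 78), -8) = Mul(Mul(78, Pow(137, Rational(1, 2))), -8) = Mul(-624, Pow(137, Rational(1, 2)))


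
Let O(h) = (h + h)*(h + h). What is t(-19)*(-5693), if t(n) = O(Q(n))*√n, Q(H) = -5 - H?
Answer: -4463312*I*√19 ≈ -1.9455e+7*I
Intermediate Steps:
O(h) = 4*h² (O(h) = (2*h)*(2*h) = 4*h²)
t(n) = 4*√n*(-5 - n)² (t(n) = (4*(-5 - n)²)*√n = 4*√n*(-5 - n)²)
t(-19)*(-5693) = (4*√(-19)*(5 - 19)²)*(-5693) = (4*(I*√19)*(-14)²)*(-5693) = (4*(I*√19)*196)*(-5693) = (784*I*√19)*(-5693) = -4463312*I*√19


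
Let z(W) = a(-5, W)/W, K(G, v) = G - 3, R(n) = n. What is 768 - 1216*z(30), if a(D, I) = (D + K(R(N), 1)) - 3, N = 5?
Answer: 5056/5 ≈ 1011.2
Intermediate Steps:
K(G, v) = -3 + G
a(D, I) = -1 + D (a(D, I) = (D + (-3 + 5)) - 3 = (D + 2) - 3 = (2 + D) - 3 = -1 + D)
z(W) = -6/W (z(W) = (-1 - 5)/W = -6/W)
768 - 1216*z(30) = 768 - (-7296)/30 = 768 - 1216*(-⅕) = 768 + 1216/5 = 5056/5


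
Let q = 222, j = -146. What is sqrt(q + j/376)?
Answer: sqrt(1958161)/94 ≈ 14.887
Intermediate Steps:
sqrt(q + j/376) = sqrt(222 - 146/376) = sqrt(222 - 146*1/376) = sqrt(222 - 73/188) = sqrt(41663/188) = sqrt(1958161)/94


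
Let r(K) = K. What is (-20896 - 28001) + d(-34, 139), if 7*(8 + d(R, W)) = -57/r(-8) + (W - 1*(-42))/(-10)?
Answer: -13693839/280 ≈ -48907.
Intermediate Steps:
d(R, W) = -2123/280 - W/70 (d(R, W) = -8 + (-57/(-8) + (W - 1*(-42))/(-10))/7 = -8 + (-57*(-1/8) + (W + 42)*(-1/10))/7 = -8 + (57/8 + (42 + W)*(-1/10))/7 = -8 + (57/8 + (-21/5 - W/10))/7 = -8 + (117/40 - W/10)/7 = -8 + (117/280 - W/70) = -2123/280 - W/70)
(-20896 - 28001) + d(-34, 139) = (-20896 - 28001) + (-2123/280 - 1/70*139) = -48897 + (-2123/280 - 139/70) = -48897 - 2679/280 = -13693839/280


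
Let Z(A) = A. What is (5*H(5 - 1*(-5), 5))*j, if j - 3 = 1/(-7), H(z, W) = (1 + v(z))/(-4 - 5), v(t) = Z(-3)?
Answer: 200/63 ≈ 3.1746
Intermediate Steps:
v(t) = -3
H(z, W) = 2/9 (H(z, W) = (1 - 3)/(-4 - 5) = -2/(-9) = -2*(-⅑) = 2/9)
j = 20/7 (j = 3 + 1/(-7) = 3 - ⅐ = 20/7 ≈ 2.8571)
(5*H(5 - 1*(-5), 5))*j = (5*(2/9))*(20/7) = (10/9)*(20/7) = 200/63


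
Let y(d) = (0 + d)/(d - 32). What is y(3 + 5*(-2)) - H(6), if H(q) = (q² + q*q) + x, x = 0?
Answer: -2801/39 ≈ -71.821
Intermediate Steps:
H(q) = 2*q² (H(q) = (q² + q*q) + 0 = (q² + q²) + 0 = 2*q² + 0 = 2*q²)
y(d) = d/(-32 + d)
y(3 + 5*(-2)) - H(6) = (3 + 5*(-2))/(-32 + (3 + 5*(-2))) - 2*6² = (3 - 10)/(-32 + (3 - 10)) - 2*36 = -7/(-32 - 7) - 1*72 = -7/(-39) - 72 = -7*(-1/39) - 72 = 7/39 - 72 = -2801/39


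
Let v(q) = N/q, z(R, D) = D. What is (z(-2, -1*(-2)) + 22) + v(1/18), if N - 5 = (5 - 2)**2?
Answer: 276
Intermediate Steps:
N = 14 (N = 5 + (5 - 2)**2 = 5 + 3**2 = 5 + 9 = 14)
v(q) = 14/q
(z(-2, -1*(-2)) + 22) + v(1/18) = (-1*(-2) + 22) + 14/(1/18) = (2 + 22) + 14/(1/18) = 24 + 14*18 = 24 + 252 = 276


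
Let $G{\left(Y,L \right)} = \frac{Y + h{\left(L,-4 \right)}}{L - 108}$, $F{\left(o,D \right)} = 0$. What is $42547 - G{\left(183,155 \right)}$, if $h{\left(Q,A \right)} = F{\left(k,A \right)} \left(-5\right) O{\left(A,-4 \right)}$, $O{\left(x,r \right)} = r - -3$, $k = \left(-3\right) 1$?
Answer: $\frac{1999526}{47} \approx 42543.0$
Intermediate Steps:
$k = -3$
$O{\left(x,r \right)} = 3 + r$ ($O{\left(x,r \right)} = r + 3 = 3 + r$)
$h{\left(Q,A \right)} = 0$ ($h{\left(Q,A \right)} = 0 \left(-5\right) \left(3 - 4\right) = 0 \left(-1\right) = 0$)
$G{\left(Y,L \right)} = \frac{Y}{-108 + L}$ ($G{\left(Y,L \right)} = \frac{Y + 0}{L - 108} = \frac{Y}{-108 + L}$)
$42547 - G{\left(183,155 \right)} = 42547 - \frac{183}{-108 + 155} = 42547 - \frac{183}{47} = \frac{1999526}{47}$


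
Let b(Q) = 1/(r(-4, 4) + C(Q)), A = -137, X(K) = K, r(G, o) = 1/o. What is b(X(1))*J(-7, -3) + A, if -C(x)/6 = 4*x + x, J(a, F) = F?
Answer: -16291/119 ≈ -136.90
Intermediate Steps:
C(x) = -30*x (C(x) = -6*(4*x + x) = -30*x)
b(Q) = 1/(1/4 - 30*Q)
b(X(1))*J(-7, -3) + A = -4/(-1 + 120*1)*(-3) - 137 = -4/(-1 + 120)*(-3) - 137 = -4/119*(-3) - 137 = 12/119 - 137 = -16291/119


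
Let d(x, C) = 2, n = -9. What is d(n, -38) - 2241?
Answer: -2239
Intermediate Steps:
d(n, -38) - 2241 = 2 - 2241 = -2239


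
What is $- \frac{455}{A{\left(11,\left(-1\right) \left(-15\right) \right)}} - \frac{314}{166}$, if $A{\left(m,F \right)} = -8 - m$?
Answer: $\frac{34782}{1577} \approx 22.056$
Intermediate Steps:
$- \frac{455}{A{\left(11,\left(-1\right) \left(-15\right) \right)}} - \frac{314}{166} = - \frac{455}{-8 - 11} - \frac{314}{166} = - \frac{455}{-8 - 11} - \frac{157}{83} = - \frac{455}{-19} - \frac{157}{83} = \left(-455\right) \left(- \frac{1}{19}\right) - \frac{157}{83} = \frac{455}{19} - \frac{157}{83} = \frac{34782}{1577}$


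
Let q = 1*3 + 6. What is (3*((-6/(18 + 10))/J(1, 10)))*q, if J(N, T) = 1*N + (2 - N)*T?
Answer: -81/154 ≈ -0.52597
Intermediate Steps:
J(N, T) = N + T*(2 - N)
q = 9 (q = 3 + 6 = 9)
(3*((-6/(18 + 10))/J(1, 10)))*q = (3*((-6/(18 + 10))/(1 + 2*10 - 1*1*10)))*9 = (3*((-6/28)/(1 + 20 - 10)))*9 = (3*(-6*1/28/11))*9 = (3*(-3/14*1/11))*9 = (3*(-3/154))*9 = -9/154*9 = -81/154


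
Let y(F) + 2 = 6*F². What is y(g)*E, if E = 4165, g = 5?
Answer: 616420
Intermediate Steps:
y(F) = -2 + 6*F²
y(g)*E = (-2 + 6*5²)*4165 = (-2 + 6*25)*4165 = (-2 + 150)*4165 = 148*4165 = 616420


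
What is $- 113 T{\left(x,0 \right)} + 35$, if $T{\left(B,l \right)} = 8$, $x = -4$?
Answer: $-869$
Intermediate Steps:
$- 113 T{\left(x,0 \right)} + 35 = \left(-113\right) 8 + 35 = -904 + 35 = -869$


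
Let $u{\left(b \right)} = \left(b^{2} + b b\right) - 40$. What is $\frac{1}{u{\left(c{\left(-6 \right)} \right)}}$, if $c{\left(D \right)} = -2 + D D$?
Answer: $\frac{1}{2272} \approx 0.00044014$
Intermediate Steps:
$c{\left(D \right)} = -2 + D^{2}$
$u{\left(b \right)} = -40 + 2 b^{2}$ ($u{\left(b \right)} = \left(b^{2} + b^{2}\right) - 40 = 2 b^{2} - 40 = -40 + 2 b^{2}$)
$\frac{1}{u{\left(c{\left(-6 \right)} \right)}} = \frac{1}{-40 + 2 \left(-2 + \left(-6\right)^{2}\right)^{2}} = \frac{1}{-40 + 2 \left(-2 + 36\right)^{2}} = \frac{1}{-40 + 2 \cdot 34^{2}} = \frac{1}{-40 + 2 \cdot 1156} = \frac{1}{-40 + 2312} = \frac{1}{2272}$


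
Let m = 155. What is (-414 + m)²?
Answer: 67081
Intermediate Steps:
(-414 + m)² = (-414 + 155)² = (-259)² = 67081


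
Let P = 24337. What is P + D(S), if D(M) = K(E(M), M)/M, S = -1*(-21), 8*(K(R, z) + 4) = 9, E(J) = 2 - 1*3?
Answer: 4088593/168 ≈ 24337.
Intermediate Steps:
E(J) = -1 (E(J) = 2 - 3 = -1)
K(R, z) = -23/8 (K(R, z) = -4 + (⅛)*9 = -4 + 9/8 = -23/8)
S = 21
D(M) = -23/(8*M)
P + D(S) = 24337 - 23/8/21 = 24337 - 23/8*1/21 = 24337 - 23/168 = 4088593/168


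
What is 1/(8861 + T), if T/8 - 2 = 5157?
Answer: 1/50133 ≈ 1.9947e-5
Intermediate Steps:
T = 41272 (T = 16 + 8*5157 = 16 + 41256 = 41272)
1/(8861 + T) = 1/(8861 + 41272) = 1/50133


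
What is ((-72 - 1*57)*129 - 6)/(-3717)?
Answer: 5549/1239 ≈ 4.4786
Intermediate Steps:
((-72 - 1*57)*129 - 6)/(-3717) = ((-72 - 57)*129 - 6)*(-1/3717) = (-129*129 - 6)*(-1/3717) = (-16641 - 6)*(-1/3717) = -16647*(-1/3717) = 5549/1239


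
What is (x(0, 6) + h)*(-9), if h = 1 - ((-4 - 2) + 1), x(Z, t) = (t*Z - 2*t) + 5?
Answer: 9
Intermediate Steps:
x(Z, t) = 5 - 2*t + Z*t (x(Z, t) = (Z*t - 2*t) + 5 = (-2*t + Z*t) + 5 = 5 - 2*t + Z*t)
h = 6 (h = 1 - (-6 + 1) = 1 - 1*(-5) = 1 + 5 = 6)
(x(0, 6) + h)*(-9) = ((5 - 2*6 + 0*6) + 6)*(-9) = ((5 - 12 + 0) + 6)*(-9) = (-7 + 6)*(-9) = -1*(-9) = 9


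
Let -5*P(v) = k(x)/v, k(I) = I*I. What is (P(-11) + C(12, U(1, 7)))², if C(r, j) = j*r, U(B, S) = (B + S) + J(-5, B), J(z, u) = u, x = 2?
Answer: 35331136/3025 ≈ 11680.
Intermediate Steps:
k(I) = I²
U(B, S) = S + 2*B (U(B, S) = (B + S) + B = S + 2*B)
P(v) = -4/(5*v) (P(v) = -2²/(5*v) = -4/(5*v))
(P(-11) + C(12, U(1, 7)))² = (-⅘/(-11) + (7 + 2*1)*12)² = (-⅘*(-1/11) + (7 + 2)*12)² = (4/55 + 9*12)² = (4/55 + 108)² = (5944/55)² = 35331136/3025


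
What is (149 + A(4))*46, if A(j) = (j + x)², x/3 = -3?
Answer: 8004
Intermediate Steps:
x = -9 (x = 3*(-3) = -9)
A(j) = (-9 + j)² (A(j) = (j - 9)² = (-9 + j)²)
(149 + A(4))*46 = (149 + (-9 + 4)²)*46 = (149 + (-5)²)*46 = (149 + 25)*46 = 174*46 = 8004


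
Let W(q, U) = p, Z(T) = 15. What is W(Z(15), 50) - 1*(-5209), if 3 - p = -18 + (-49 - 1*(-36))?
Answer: 5243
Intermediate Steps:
p = 34 (p = 3 - (-18 + (-49 - 1*(-36))) = 3 - (-18 + (-49 + 36)) = 3 - (-18 - 13) = 3 - 1*(-31) = 3 + 31 = 34)
W(q, U) = 34
W(Z(15), 50) - 1*(-5209) = 34 - 1*(-5209) = 34 + 5209 = 5243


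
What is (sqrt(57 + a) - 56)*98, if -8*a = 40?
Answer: -5488 + 196*sqrt(13) ≈ -4781.3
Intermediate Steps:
a = -5 (a = -1/8*40 = -5)
(sqrt(57 + a) - 56)*98 = (sqrt(57 - 5) - 56)*98 = (sqrt(52) - 56)*98 = (2*sqrt(13) - 56)*98 = (-56 + 2*sqrt(13))*98 = -5488 + 196*sqrt(13)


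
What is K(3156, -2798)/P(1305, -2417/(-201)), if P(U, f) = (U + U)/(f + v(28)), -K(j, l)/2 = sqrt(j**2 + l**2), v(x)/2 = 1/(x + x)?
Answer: -67877*sqrt(4447285)/3672270 ≈ -38.979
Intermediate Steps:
v(x) = 1/x (v(x) = 2/(x + x) = 2/((2*x)) = 2*(1/(2*x)) = 1/x)
K(j, l) = -2*sqrt(j**2 + l**2)
P(U, f) = 2*U/(1/28 + f) (P(U, f) = (U + U)/(f + 1/28) = (2*U)/(f + 1/28) = (2*U)/(1/28 + f) = 2*U/(1/28 + f))
K(3156, -2798)/P(1305, -2417/(-201)) = (-2*sqrt(3156**2 + (-2798)**2))/((56*1305/(1 + 28*(-2417/(-201))))) = (-2*sqrt(9960336 + 7828804))/((56*1305/(1 + 28*(-2417*(-1/201))))) = (-4*sqrt(4447285))/((56*1305/(1 + 28*(2417/201)))) = (-4*sqrt(4447285))/((56*1305/(1 + 67676/201))) = (-4*sqrt(4447285))/((56*1305/(67877/201))) = (-4*sqrt(4447285))/((56*1305*(201/67877))) = (-4*sqrt(4447285))/(14689080/67877) = -4*sqrt(4447285)*(67877/14689080) = -67877*sqrt(4447285)/3672270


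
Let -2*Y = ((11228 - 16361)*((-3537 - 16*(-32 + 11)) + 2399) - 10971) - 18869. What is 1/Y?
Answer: -1/2043413 ≈ -4.8938e-7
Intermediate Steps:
Y = -2043413 (Y = -(((11228 - 16361)*((-3537 - 16*(-32 + 11)) + 2399) - 10971) - 18869)/2 = -((-5133*((-3537 - 16*(-21)) + 2399) - 10971) - 18869)/2 = -((-5133*((-3537 + 336) + 2399) - 10971) - 18869)/2 = -((-5133*(-3201 + 2399) - 10971) - 18869)/2 = -((-5133*(-802) - 10971) - 18869)/2 = -((4116666 - 10971) - 18869)/2 = -(4105695 - 18869)/2 = -½*4086826 = -2043413)
1/Y = 1/(-2043413) = -1/2043413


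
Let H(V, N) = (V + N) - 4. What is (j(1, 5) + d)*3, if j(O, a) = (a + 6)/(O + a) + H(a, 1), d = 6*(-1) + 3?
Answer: 5/2 ≈ 2.5000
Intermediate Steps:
H(V, N) = -4 + N + V (H(V, N) = (N + V) - 4 = -4 + N + V)
d = -3 (d = -6 + 3 = -3)
j(O, a) = -3 + a + (6 + a)/(O + a) (j(O, a) = (a + 6)/(O + a) + (-4 + 1 + a) = (6 + a)/(O + a) + (-3 + a) = -3 + a + (6 + a)/(O + a))
(j(1, 5) + d)*3 = ((6 + 5 + 1*(-3 + 5) + 5*(-3 + 5))/(1 + 5) - 3)*3 = ((6 + 5 + 1*2 + 5*2)/6 - 3)*3 = ((6 + 5 + 2 + 10)/6 - 3)*3 = ((⅙)*23 - 3)*3 = (23/6 - 3)*3 = (⅚)*3 = 5/2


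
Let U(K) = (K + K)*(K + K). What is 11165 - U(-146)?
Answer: -74099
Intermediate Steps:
U(K) = 4*K² (U(K) = (2*K)*(2*K) = 4*K²)
11165 - U(-146) = 11165 - 4*(-146)² = 11165 - 4*21316 = 11165 - 1*85264 = 11165 - 85264 = -74099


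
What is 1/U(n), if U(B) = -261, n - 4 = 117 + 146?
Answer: -1/261 ≈ -0.0038314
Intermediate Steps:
n = 267 (n = 4 + (117 + 146) = 4 + 263 = 267)
1/U(n) = 1/(-261) = -1/261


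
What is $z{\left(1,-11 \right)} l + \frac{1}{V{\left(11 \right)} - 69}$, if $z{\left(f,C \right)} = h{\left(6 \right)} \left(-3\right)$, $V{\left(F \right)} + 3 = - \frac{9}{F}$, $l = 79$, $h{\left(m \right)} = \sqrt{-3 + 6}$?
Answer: $- \frac{11}{801} - 237 \sqrt{3} \approx -410.51$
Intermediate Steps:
$h{\left(m \right)} = \sqrt{3}$
$V{\left(F \right)} = -3 - \frac{9}{F}$
$z{\left(f,C \right)} = - 3 \sqrt{3}$ ($z{\left(f,C \right)} = \sqrt{3} \left(-3\right) = - 3 \sqrt{3}$)
$z{\left(1,-11 \right)} l + \frac{1}{V{\left(11 \right)} - 69} = - 3 \sqrt{3} \cdot 79 + \frac{1}{\left(-3 - \frac{9}{11}\right) - 69} = - 237 \sqrt{3} + \frac{1}{\left(-3 - \frac{9}{11}\right) - 69} = - 237 \sqrt{3} + \frac{1}{- \frac{42}{11} - 69} = - 237 \sqrt{3} + \frac{1}{- \frac{801}{11}} = - 237 \sqrt{3} - \frac{11}{801} = - \frac{11}{801} - 237 \sqrt{3}$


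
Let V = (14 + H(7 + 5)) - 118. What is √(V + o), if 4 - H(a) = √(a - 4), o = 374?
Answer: √(274 - 2*√2) ≈ 16.467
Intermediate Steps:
H(a) = 4 - √(-4 + a) (H(a) = 4 - √(a - 4) = 4 - √(-4 + a))
V = -100 - 2*√2 (V = (14 + (4 - √(-4 + (7 + 5)))) - 118 = (14 + (4 - √(-4 + 12))) - 118 = (14 + (4 - √8)) - 118 = (14 + (4 - 2*√2)) - 118 = (18 - 2*√2) - 118 = -100 - 2*√2 ≈ -102.83)
√(V + o) = √((-100 - 2*√2) + 374) = √(274 - 2*√2)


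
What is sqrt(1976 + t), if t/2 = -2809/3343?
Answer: 15*sqrt(98063562)/3343 ≈ 44.433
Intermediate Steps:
t = -5618/3343 (t = 2*(-2809/3343) = -5618/3343 ≈ -1.6805)
sqrt(1976 + t) = sqrt(1976 - 5618/3343) = sqrt(6600150/3343) = 15*sqrt(98063562)/3343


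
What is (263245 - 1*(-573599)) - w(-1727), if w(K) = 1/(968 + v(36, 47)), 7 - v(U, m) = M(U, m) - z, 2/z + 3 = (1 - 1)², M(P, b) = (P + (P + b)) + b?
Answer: 2029346697/2425 ≈ 8.3684e+5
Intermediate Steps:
M(P, b) = 2*P + 2*b (M(P, b) = (b + 2*P) + b = 2*P + 2*b)
z = -⅔ (z = 2/(-3 + (1 - 1)²) = 2/(-3 + 0²) = 2/(-3 + 0) = 2/(-3) = 2*(-⅓) = -⅔ ≈ -0.66667)
v(U, m) = 19/3 - 2*U - 2*m (v(U, m) = 7 - ((2*U + 2*m) - 1*(-⅔)) = 7 - ((2*U + 2*m) + ⅔) = 7 - (⅔ + 2*U + 2*m) = 7 + (-⅔ - 2*U - 2*m) = 19/3 - 2*U - 2*m)
w(K) = 3/2425 (w(K) = 1/(968 + (19/3 - 2*36 - 2*47)) = 1/(968 + (19/3 - 72 - 94)) = 1/(968 - 479/3) = 1/(2425/3) = 3/2425)
(263245 - 1*(-573599)) - w(-1727) = (263245 - 1*(-573599)) - 1*3/2425 = (263245 + 573599) - 3/2425 = 836844 - 3/2425 = 2029346697/2425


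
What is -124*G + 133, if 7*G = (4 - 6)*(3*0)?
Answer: 133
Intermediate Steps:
G = 0 (G = ((4 - 6)*(3*0))/7 = (-2*0)/7 = (⅐)*0 = 0)
-124*G + 133 = -124*0 + 133 = 0 + 133 = 133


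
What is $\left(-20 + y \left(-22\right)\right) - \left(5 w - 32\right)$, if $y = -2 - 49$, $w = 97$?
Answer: $649$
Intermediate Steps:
$y = -51$
$\left(-20 + y \left(-22\right)\right) - \left(5 w - 32\right) = \left(-20 - -1122\right) - \left(5 \cdot 97 - 32\right) = \left(-20 + 1122\right) - \left(485 - 32\right) = 1102 - 453 = 649$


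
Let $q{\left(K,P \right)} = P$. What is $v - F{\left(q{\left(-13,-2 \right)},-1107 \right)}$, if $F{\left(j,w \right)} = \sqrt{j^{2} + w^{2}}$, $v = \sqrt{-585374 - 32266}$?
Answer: $- \sqrt{1225453} + 2 i \sqrt{154410} \approx -1107.0 + 785.9 i$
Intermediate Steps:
$v = 2 i \sqrt{154410}$ ($v = \sqrt{-617640} = 2 i \sqrt{154410} \approx 785.9 i$)
$v - F{\left(q{\left(-13,-2 \right)},-1107 \right)} = 2 i \sqrt{154410} - \sqrt{\left(-2\right)^{2} + \left(-1107\right)^{2}} = 2 i \sqrt{154410} - \sqrt{4 + 1225449} = 2 i \sqrt{154410} - \sqrt{1225453} = - \sqrt{1225453} + 2 i \sqrt{154410}$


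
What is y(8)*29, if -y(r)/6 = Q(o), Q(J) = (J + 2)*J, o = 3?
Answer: -2610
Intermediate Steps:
Q(J) = J*(2 + J) (Q(J) = (2 + J)*J = J*(2 + J))
y(r) = -90 (y(r) = -18*(2 + 3) = -18*5 = -6*15 = -90)
y(8)*29 = -90*29 = -2610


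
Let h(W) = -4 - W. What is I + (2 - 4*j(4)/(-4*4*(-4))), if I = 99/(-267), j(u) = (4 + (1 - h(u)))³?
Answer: -193213/1424 ≈ -135.68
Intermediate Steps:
j(u) = (9 + u)³ (j(u) = (4 + (1 - (-4 - u)))³ = (4 + (1 + (4 + u)))³ = (4 + (5 + u))³ = (9 + u)³)
I = -33/89 (I = 99*(-1/267) = -33/89 ≈ -0.37079)
I + (2 - 4*j(4)/(-4*4*(-4))) = -33/89 + (2 - 4*(9 + 4)³/(-4*4*(-4))) = -33/89 + (2 - 4*13³/((-16*(-4)))) = -33/89 + (2 - 8788/64) = -33/89 + (2 - 4*2197/64) = -33/89 + (2 - 2197/16) = -33/89 - 2165/16 = -193213/1424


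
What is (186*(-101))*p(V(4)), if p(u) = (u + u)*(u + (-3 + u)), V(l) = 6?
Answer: -2028888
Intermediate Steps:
p(u) = 2*u*(-3 + 2*u) (p(u) = (2*u)*(-3 + 2*u) = 2*u*(-3 + 2*u))
(186*(-101))*p(V(4)) = (186*(-101))*(2*6*(-3 + 2*6)) = -37572*6*(-3 + 12) = -37572*6*9 = -18786*108 = -2028888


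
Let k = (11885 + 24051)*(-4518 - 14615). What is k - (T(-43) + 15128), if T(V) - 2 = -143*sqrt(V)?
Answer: -687578618 + 143*I*sqrt(43) ≈ -6.8758e+8 + 937.71*I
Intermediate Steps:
T(V) = 2 - 143*sqrt(V)
k = -687563488 (k = 35936*(-19133) = -687563488)
k - (T(-43) + 15128) = -687563488 - ((2 - 143*I*sqrt(43)) + 15128) = -687563488 - (15130 - 143*I*sqrt(43)) = -687563488 + (-15130 + 143*I*sqrt(43)) = -687578618 + 143*I*sqrt(43)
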